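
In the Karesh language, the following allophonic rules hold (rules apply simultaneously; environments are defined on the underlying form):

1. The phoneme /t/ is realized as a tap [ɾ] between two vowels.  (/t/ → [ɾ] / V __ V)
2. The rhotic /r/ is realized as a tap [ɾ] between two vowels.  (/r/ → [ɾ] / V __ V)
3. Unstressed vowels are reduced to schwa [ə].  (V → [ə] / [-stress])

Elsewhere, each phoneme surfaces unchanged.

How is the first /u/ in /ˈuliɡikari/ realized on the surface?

/u/ — word-initial; rule 3 does not apply here → [u].

[u]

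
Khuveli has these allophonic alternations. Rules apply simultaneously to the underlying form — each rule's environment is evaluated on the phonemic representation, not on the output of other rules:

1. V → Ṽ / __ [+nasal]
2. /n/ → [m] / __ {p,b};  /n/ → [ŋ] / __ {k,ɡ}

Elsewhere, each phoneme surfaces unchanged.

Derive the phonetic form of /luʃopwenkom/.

[luʃopwẽŋkõm]

/l/ stays [l].
/u/ — between /l/ and /ʃ/; rule 1 does not apply here → [u].
/ʃ/ stays [ʃ].
/o/ (between /ʃ/ and /p/) fails the environment for rule 1, so it stays [o].
/p/ (between /o/ and /w/): no rule targets it → [p].
/w/ (between /p/ and /e/) is unaffected → [w].
Rule 1 applies to /e/ (between /w/ and /n/: before a nasal consonant) → [ẽ].
/n/ (between /e/ and /k/) occurs before a labial or velar stop → [ŋ] by rule 2.
/k/ — not in any rule's target class → [k].
/o/ — between /k/ and /m/, before a nasal consonant — surfaces as [õ] (rule 1).
/m/ (word-final) is unaffected → [m].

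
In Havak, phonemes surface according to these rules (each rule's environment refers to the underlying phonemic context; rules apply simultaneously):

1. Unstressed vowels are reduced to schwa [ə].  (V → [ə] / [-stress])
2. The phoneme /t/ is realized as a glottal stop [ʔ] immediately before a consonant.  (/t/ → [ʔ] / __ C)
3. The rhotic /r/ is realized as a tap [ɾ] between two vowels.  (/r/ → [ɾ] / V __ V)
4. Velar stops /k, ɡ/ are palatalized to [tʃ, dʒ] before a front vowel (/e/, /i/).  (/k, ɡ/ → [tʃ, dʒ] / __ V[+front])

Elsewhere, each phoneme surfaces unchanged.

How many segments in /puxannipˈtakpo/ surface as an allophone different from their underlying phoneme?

Segments that undergo a rule: /u/ → [ə] (rule 1); /a/ → [ə] (rule 1); /i/ → [ə] (rule 1); /o/ → [ə] (rule 1).
All other segments surface unchanged.

4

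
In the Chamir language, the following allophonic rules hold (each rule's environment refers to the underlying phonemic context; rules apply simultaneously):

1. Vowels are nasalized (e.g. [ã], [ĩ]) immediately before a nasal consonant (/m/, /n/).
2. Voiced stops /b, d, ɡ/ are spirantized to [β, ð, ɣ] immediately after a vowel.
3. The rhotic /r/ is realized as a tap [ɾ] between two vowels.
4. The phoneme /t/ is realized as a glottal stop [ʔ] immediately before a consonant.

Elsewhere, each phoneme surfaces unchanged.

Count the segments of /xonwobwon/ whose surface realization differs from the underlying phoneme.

Segments that undergo a rule: /o/ → [õ] (rule 1); /b/ → [β] (rule 2); /o/ → [õ] (rule 1).
All other segments surface unchanged.

3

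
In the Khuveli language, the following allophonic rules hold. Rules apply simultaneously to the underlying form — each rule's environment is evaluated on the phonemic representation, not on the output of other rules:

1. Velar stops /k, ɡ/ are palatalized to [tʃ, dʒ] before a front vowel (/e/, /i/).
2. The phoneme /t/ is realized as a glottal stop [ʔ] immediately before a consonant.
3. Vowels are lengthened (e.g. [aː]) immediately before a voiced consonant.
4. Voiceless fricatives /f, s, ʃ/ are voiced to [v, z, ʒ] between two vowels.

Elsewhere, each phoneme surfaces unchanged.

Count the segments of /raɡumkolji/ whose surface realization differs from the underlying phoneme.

Segments that undergo a rule: /a/ → [aː] (rule 3); /u/ → [uː] (rule 3); /o/ → [oː] (rule 3).
All other segments surface unchanged.

3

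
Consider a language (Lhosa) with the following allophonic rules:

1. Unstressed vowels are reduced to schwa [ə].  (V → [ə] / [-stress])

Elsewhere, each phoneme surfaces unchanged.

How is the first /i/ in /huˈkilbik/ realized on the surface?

[i]

/i/ (between /k/ and /l/) fails the environment for rule 1, so it stays [i].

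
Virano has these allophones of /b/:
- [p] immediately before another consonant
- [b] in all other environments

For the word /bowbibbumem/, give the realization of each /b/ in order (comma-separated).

[b], [b], [p], [b]

Occurrence 1 (position 1): no conditioning environment matches → elsewhere allophone [b].
Occurrence 2 (position 4): no conditioning environment matches → elsewhere allophone [b].
Occurrence 3 (position 6): immediately before another consonant → [p].
Occurrence 4 (position 7): no conditioning environment matches → elsewhere allophone [b].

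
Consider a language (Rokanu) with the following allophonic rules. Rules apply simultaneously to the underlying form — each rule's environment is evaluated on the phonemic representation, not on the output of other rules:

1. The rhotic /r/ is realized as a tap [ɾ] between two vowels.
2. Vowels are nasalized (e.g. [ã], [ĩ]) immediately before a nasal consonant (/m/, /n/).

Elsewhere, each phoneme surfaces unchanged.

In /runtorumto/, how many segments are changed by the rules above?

Segments that undergo a rule: /u/ → [ũ] (rule 2); /r/ → [ɾ] (rule 1); /u/ → [ũ] (rule 2).
All other segments surface unchanged.

3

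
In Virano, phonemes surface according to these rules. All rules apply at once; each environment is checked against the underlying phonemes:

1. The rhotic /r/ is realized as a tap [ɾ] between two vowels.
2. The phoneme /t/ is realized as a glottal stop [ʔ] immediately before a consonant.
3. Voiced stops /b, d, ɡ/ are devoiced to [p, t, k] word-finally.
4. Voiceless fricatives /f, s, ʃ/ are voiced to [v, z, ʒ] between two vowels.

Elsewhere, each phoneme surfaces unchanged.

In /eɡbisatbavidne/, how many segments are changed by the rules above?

Segments that undergo a rule: /s/ → [z] (rule 4); /t/ → [ʔ] (rule 2).
All other segments surface unchanged.

2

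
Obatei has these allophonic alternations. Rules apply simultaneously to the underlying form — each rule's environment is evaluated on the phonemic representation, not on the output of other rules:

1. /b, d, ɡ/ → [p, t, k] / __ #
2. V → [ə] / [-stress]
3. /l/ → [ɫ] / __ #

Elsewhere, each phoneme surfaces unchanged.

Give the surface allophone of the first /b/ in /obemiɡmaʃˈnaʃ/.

[b]

/b/ (between /o/ and /e/): rule 1 targets it, but not word-finally → unchanged [b].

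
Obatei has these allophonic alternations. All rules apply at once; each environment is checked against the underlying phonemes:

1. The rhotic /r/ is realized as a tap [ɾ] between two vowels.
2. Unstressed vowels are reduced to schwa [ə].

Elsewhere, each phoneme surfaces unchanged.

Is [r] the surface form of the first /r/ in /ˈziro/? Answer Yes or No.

No

/r/ (between /i/ and /o/): between two vowels, so rule 1 applies → [ɾ].
The actual realization is [ɾ], not [r].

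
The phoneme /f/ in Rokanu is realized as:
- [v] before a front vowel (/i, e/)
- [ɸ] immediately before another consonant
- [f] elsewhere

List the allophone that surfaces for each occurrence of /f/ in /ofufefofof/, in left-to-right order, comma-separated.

Occurrence 1 (position 2): no conditioning environment matches → elsewhere allophone [f].
Occurrence 2 (position 4): before a front vowel (/i, e/) → [v].
Occurrence 3 (position 6): no conditioning environment matches → elsewhere allophone [f].
Occurrence 4 (position 8): no conditioning environment matches → elsewhere allophone [f].
Occurrence 5 (position 10): no conditioning environment matches → elsewhere allophone [f].

[f], [v], [f], [f], [f]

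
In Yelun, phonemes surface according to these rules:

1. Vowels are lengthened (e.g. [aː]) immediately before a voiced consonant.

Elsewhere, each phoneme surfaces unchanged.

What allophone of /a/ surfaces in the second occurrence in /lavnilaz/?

[aː]

/a/ — between /l/ and /z/, before a voiced consonant — surfaces as [aː] (rule 1).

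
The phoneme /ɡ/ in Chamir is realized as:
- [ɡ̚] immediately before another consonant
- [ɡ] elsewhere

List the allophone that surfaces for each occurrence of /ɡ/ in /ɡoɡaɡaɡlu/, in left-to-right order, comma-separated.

Occurrence 1 (position 1): no conditioning environment matches → elsewhere allophone [ɡ].
Occurrence 2 (position 3): no conditioning environment matches → elsewhere allophone [ɡ].
Occurrence 3 (position 5): no conditioning environment matches → elsewhere allophone [ɡ].
Occurrence 4 (position 7): immediately before another consonant → [ɡ̚].

[ɡ], [ɡ], [ɡ], [ɡ̚]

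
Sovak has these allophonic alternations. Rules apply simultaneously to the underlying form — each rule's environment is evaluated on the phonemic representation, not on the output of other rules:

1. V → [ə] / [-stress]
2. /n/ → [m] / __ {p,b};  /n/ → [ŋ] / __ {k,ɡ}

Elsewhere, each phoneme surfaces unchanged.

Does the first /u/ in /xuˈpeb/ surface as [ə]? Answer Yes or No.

/u/ meets the environment for rule 1 (in an unstressed syllable) → [ə].
The actual realization is [ə], which matches [ə].

Yes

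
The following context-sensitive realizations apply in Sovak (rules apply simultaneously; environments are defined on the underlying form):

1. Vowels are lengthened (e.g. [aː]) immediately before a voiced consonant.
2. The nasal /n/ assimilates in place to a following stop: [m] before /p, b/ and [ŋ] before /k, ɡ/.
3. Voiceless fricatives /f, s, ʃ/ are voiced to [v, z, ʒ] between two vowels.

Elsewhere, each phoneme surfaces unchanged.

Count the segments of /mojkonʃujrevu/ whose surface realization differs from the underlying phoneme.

Segments that undergo a rule: /o/ → [oː] (rule 1); /o/ → [oː] (rule 1); /u/ → [uː] (rule 1); /e/ → [eː] (rule 1).
All other segments surface unchanged.

4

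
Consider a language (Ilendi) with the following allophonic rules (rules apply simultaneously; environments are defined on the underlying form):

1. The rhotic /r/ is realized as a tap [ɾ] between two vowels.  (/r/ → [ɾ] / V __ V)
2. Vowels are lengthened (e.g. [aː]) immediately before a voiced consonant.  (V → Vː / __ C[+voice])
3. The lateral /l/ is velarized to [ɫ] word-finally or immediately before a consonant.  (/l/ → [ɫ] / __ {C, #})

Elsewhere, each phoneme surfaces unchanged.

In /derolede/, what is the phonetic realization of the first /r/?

[ɾ]

/r/ (between /e/ and /o/) occurs between two vowels → [ɾ] by rule 1.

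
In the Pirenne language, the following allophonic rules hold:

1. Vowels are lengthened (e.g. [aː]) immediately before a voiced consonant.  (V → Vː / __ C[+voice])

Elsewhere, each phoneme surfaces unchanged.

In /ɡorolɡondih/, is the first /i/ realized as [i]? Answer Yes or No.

Yes

/i/ (between /d/ and /h/): rule 1 targets it, but not before a voiced consonant → unchanged [i].
The actual realization is [i], which matches [i].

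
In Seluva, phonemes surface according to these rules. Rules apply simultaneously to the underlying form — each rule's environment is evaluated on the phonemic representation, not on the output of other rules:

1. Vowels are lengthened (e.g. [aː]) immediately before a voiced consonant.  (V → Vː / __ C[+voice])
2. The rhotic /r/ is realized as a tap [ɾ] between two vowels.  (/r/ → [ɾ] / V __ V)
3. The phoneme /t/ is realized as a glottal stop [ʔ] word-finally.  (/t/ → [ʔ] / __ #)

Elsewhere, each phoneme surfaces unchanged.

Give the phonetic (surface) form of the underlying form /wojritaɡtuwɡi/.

/w/ stays [w].
/o/ — between /w/ and /j/, before a voiced consonant — surfaces as [oː] (rule 1).
/j/ stays [j].
/r/ (between /j/ and /i/) fails the environment for rule 2, so it stays [r].
/i/ — between /r/ and /t/; rule 1 does not apply here → [i].
/t/ (between /i/ and /a/) is in the target of rule 3 but the environment (word-finally) is not met → [t].
/a/ (between /t/ and /ɡ/): before a voiced consonant, so rule 1 applies → [aː].
/ɡ/ (between /a/ and /t/) is unaffected → [ɡ].
/t/ (between /ɡ/ and /u/) fails the environment for rule 3, so it stays [t].
/u/ — between /t/ and /w/, before a voiced consonant — surfaces as [uː] (rule 1).
/w/ stays [w].
/ɡ/ (between /w/ and /i/): no rule targets it → [ɡ].
/i/ (word-final) fails the environment for rule 1, so it stays [i].

[woːjritaːɡtuːwɡi]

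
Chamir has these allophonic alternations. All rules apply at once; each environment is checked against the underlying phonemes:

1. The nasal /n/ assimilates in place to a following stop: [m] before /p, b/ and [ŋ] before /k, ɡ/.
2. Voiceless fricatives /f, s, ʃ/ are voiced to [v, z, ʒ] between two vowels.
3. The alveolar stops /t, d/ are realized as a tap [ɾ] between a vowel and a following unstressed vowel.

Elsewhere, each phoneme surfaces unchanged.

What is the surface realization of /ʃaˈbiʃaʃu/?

/ʃ/ (word-initial): rule 2 targets it, but not between two vowels → unchanged [ʃ].
/a/ stays [a].
/b/ (between /a/ and /i/): no rule targets it → [b].
/i/ (between /b/ and /ʃ/) is unaffected → [i].
/ʃ/ meets the environment for rule 2 (between two vowels) → [ʒ].
/a/ — not in any rule's target class → [a].
/ʃ/ (between /a/ and /u/) occurs between two vowels → [ʒ] by rule 2.
/u/ (word-final): no rule targets it → [u].

[ʃaˈbiʒaʒu]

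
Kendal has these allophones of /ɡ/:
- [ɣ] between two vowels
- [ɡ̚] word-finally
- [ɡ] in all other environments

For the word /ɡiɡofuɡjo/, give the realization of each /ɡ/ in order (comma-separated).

[ɡ], [ɣ], [ɡ]

Occurrence 1 (position 1): no conditioning environment matches → elsewhere allophone [ɡ].
Occurrence 2 (position 3): between two vowels → [ɣ].
Occurrence 3 (position 7): no conditioning environment matches → elsewhere allophone [ɡ].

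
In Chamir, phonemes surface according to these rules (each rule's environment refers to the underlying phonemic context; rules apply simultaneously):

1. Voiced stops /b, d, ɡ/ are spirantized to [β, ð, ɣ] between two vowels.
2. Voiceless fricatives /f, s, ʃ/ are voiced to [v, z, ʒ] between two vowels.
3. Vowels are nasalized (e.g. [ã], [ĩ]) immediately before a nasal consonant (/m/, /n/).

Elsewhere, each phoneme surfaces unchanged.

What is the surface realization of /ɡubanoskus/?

[ɡuβãnoskus]

/ɡ/ (word-initial) is in the target of rule 1 but the environment (between two vowels) is not met → [ɡ].
/u/ (between /ɡ/ and /b/) is in the target of rule 3 but the environment (before a nasal consonant) is not met → [u].
/b/ (between /u/ and /a/) occurs between two vowels → [β] by rule 1.
Rule 3 applies to /a/ (between /b/ and /n/: before a nasal consonant) → [ã].
/n/ (between /a/ and /o/) is unaffected → [n].
/o/ (between /n/ and /s/) fails the environment for rule 3, so it stays [o].
/s/ — between /o/ and /k/; rule 2 does not apply here → [s].
/k/ (between /s/ and /u/) is unaffected → [k].
/u/ (between /k/ and /s/) is in the target of rule 3 but the environment (before a nasal consonant) is not met → [u].
/s/ (word-final): rule 2 targets it, but not between two vowels → unchanged [s].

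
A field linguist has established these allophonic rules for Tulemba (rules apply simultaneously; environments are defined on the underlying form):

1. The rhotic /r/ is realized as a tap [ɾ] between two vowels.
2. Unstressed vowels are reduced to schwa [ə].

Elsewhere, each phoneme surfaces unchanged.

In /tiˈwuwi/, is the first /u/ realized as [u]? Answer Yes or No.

Yes

/u/ (between /w/ and /w/) is in the target of rule 2 but the environment (in an unstressed syllable) is not met → [u].
The actual realization is [u], which matches [u].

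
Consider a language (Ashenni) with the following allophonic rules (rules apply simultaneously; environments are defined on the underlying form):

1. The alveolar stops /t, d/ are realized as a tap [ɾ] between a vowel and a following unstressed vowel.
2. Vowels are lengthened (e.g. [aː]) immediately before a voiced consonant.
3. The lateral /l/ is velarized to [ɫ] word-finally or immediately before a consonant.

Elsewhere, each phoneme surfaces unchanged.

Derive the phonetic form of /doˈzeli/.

[doːˈzeːli]

/d/ (word-initial) fails the environment for rule 1, so it stays [d].
Rule 2 applies to /o/ (between /d/ and /z/: before a voiced consonant) → [oː].
/z/ (between /o/ and /e/) is unaffected → [z].
/e/ (between /z/ and /l/): before a voiced consonant, so rule 2 applies → [eː].
/l/ (between /e/ and /i/): rule 3 targets it, but not word-finally or immediately before a consonant → unchanged [l].
/i/ (word-final): rule 2 targets it, but not before a voiced consonant → unchanged [i].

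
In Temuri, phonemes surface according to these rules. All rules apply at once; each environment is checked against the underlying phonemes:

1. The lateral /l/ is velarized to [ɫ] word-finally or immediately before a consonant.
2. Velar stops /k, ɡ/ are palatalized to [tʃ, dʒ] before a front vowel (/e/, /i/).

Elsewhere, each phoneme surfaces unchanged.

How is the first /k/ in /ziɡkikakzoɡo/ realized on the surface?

[tʃ]

/k/ (between /ɡ/ and /i/) occurs before a front vowel → [tʃ] by rule 2.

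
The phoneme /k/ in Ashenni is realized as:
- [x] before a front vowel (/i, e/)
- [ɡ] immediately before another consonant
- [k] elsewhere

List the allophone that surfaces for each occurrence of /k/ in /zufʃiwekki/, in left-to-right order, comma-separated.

[ɡ], [x]

Occurrence 1 (position 8): immediately before another consonant → [ɡ].
Occurrence 2 (position 9): before a front vowel (/i, e/) → [x].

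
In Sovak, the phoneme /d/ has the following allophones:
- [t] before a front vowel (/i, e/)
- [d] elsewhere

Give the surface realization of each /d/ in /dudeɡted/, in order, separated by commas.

[d], [t], [d]

Occurrence 1 (position 1): no conditioning environment matches → elsewhere allophone [d].
Occurrence 2 (position 3): before a front vowel (/i, e/) → [t].
Occurrence 3 (position 8): no conditioning environment matches → elsewhere allophone [d].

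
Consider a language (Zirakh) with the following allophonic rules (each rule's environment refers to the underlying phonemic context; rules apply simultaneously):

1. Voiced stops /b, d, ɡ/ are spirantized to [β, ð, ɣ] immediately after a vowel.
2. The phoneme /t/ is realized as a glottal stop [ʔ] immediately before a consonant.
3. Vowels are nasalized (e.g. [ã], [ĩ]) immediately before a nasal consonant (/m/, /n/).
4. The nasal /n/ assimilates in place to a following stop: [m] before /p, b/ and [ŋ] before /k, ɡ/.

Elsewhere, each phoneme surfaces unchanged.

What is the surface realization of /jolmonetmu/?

/j/ — not in any rule's target class → [j].
/o/ (between /j/ and /l/) is in the target of rule 3 but the environment (before a nasal consonant) is not met → [o].
/l/ stays [l].
/m/ (between /l/ and /o/): no rule targets it → [m].
/o/ — between /m/ and /n/, before a nasal consonant — surfaces as [õ] (rule 3).
/n/ (between /o/ and /e/): rule 4 targets it, but not before a labial or velar stop → unchanged [n].
/e/ — between /n/ and /t/; rule 3 does not apply here → [e].
/t/ (between /e/ and /m/) occurs immediately before a consonant → [ʔ] by rule 2.
/m/ stays [m].
/u/ (word-final) is in the target of rule 3 but the environment (before a nasal consonant) is not met → [u].

[jolmõneʔmu]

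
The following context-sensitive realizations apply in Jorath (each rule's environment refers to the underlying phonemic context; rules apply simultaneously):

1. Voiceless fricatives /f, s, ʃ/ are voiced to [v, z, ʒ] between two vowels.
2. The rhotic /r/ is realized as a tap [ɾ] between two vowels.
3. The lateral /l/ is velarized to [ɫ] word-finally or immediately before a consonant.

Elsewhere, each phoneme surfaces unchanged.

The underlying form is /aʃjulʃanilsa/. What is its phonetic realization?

[aʃjuɫʃaniɫsa]

/ʃ/ (between /a/ and /j/) is in the target of rule 1 but the environment (between two vowels) is not met → [ʃ].
Rule 3 applies to /l/ (between /u/ and /ʃ/: word-finally or immediately before a consonant) → [ɫ].
/ʃ/ — between /l/ and /a/; rule 1 does not apply here → [ʃ].
/l/ — between /i/ and /s/, word-finally or immediately before a consonant — surfaces as [ɫ] (rule 3).
/s/ — between /l/ and /a/; rule 1 does not apply here → [s].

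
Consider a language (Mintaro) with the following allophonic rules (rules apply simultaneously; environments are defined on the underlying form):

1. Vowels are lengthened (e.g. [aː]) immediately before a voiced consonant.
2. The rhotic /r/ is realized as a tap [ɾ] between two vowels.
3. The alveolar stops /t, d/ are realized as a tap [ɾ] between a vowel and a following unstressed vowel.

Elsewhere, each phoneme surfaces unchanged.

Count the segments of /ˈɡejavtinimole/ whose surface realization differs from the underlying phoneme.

5

Segments that undergo a rule: /e/ → [eː] (rule 1); /a/ → [aː] (rule 1); /i/ → [iː] (rule 1); /i/ → [iː] (rule 1); /o/ → [oː] (rule 1).
All other segments surface unchanged.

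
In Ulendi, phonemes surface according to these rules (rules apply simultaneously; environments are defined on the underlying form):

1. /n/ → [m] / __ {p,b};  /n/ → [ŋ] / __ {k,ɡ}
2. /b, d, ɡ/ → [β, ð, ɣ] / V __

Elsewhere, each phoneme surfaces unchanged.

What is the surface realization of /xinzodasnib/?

/x/ (word-initial) is unaffected → [x].
/i/ (between /x/ and /n/) is unaffected → [i].
/n/ — between /i/ and /z/; rule 1 does not apply here → [n].
/z/ — not in any rule's target class → [z].
/o/ (between /z/ and /d/): no rule targets it → [o].
/d/ (between /o/ and /a/): immediately after a vowel, so rule 2 applies → [ð].
/a/ — not in any rule's target class → [a].
/s/ (between /a/ and /n/): no rule targets it → [s].
/n/ (between /s/ and /i/): rule 1 targets it, but not before a labial or velar stop → unchanged [n].
/i/ (between /n/ and /b/) is unaffected → [i].
/b/ (word-final): immediately after a vowel, so rule 2 applies → [β].

[xinzoðasniβ]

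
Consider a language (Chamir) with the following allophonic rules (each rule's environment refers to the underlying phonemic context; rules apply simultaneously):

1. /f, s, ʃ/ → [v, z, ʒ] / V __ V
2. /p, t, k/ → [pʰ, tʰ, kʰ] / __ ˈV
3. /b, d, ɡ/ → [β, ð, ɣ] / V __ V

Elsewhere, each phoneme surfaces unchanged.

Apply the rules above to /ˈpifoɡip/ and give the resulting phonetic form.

[ˈpʰivoɣip]

Rule 2 applies to /p/ (word-initial: immediately before a stressed vowel) → [pʰ].
/i/ — not in any rule's target class → [i].
Rule 1 applies to /f/ (between /i/ and /o/: between two vowels) → [v].
/o/ (between /f/ and /ɡ/): no rule targets it → [o].
/ɡ/ (between /o/ and /i/) occurs between two vowels → [ɣ] by rule 3.
/i/ — not in any rule's target class → [i].
/p/ (word-final) is in the target of rule 2 but the environment (immediately before a stressed vowel) is not met → [p].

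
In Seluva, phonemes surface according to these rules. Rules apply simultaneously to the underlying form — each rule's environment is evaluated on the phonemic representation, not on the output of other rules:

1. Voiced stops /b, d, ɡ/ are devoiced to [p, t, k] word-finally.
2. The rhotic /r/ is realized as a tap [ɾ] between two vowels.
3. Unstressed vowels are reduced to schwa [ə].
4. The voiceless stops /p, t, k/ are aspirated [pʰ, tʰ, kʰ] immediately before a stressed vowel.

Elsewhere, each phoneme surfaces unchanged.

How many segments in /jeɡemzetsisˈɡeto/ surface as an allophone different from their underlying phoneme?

Segments that undergo a rule: /e/ → [ə] (rule 3); /e/ → [ə] (rule 3); /e/ → [ə] (rule 3); /i/ → [ə] (rule 3); /o/ → [ə] (rule 3).
All other segments surface unchanged.

5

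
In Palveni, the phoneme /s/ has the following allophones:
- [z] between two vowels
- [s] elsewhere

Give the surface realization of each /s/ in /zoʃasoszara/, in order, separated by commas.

Occurrence 1 (position 5): between two vowels → [z].
Occurrence 2 (position 7): no conditioning environment matches → elsewhere allophone [s].

[z], [s]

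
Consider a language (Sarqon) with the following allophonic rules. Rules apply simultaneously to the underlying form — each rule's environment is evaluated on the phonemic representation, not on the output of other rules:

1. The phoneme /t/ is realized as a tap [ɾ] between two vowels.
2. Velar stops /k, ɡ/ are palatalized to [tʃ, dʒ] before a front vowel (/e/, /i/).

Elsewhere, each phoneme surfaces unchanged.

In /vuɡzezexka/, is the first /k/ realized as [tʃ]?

No

/k/ (between /x/ and /a/): rule 2 targets it, but not before a front vowel → unchanged [k].
The actual realization is [k], not [tʃ].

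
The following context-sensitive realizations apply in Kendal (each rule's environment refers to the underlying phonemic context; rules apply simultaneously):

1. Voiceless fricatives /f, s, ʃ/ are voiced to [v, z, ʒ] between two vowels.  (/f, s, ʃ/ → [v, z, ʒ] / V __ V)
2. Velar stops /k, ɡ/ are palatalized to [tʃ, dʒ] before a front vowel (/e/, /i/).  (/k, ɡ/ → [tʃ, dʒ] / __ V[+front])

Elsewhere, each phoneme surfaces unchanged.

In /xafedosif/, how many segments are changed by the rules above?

Segments that undergo a rule: /f/ → [v] (rule 1); /s/ → [z] (rule 1).
All other segments surface unchanged.

2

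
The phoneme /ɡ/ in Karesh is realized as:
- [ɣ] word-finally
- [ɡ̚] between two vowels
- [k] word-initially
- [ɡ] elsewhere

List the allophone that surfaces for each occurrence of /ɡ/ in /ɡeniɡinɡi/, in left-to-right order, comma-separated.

Occurrence 1 (position 1): word-initially → [k].
Occurrence 2 (position 5): between two vowels → [ɡ̚].
Occurrence 3 (position 8): no conditioning environment matches → elsewhere allophone [ɡ].

[k], [ɡ̚], [ɡ]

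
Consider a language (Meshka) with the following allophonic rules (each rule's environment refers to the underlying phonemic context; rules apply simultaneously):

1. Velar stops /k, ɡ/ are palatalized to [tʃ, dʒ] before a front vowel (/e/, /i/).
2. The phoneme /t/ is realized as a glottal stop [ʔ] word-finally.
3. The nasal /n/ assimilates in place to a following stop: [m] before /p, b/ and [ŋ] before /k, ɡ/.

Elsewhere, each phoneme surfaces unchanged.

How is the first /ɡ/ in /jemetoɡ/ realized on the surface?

/ɡ/ (word-final) is in the target of rule 1 but the environment (before a front vowel) is not met → [ɡ].

[ɡ]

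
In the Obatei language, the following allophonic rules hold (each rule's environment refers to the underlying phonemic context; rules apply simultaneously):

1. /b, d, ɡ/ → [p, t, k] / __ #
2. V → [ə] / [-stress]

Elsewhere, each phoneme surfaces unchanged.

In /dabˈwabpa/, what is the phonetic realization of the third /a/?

[ə]

Rule 2 applies to /a/ (word-final: in an unstressed syllable) → [ə].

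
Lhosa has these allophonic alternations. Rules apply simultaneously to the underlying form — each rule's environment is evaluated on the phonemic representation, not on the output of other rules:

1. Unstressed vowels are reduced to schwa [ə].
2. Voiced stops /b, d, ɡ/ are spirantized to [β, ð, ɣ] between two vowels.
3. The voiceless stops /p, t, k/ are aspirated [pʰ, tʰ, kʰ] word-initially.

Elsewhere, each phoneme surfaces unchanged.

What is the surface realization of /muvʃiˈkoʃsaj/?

Rule 1 applies to /u/ (between /m/ and /v/: in an unstressed syllable) → [ə].
/i/ meets the environment for rule 1 (in an unstressed syllable) → [ə].
/k/ (between /i/ and /o/) is in the target of rule 3 but the environment (word-initially) is not met → [k].
/o/ (between /k/ and /ʃ/) is in the target of rule 1 but the environment (in an unstressed syllable) is not met → [o].
/a/ — between /s/ and /j/, in an unstressed syllable — surfaces as [ə] (rule 1).

[məvʃəˈkoʃsəj]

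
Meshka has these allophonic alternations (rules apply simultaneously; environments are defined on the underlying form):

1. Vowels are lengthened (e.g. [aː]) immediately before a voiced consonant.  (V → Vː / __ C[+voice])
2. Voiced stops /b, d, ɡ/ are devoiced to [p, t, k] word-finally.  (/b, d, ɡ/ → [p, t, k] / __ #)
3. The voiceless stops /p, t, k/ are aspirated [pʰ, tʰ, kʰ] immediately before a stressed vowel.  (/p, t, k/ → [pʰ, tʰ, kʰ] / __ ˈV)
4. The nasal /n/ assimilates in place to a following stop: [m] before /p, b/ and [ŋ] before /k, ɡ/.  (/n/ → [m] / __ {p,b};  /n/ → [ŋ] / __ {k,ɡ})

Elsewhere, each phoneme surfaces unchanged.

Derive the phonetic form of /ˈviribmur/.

/i/ meets the environment for rule 1 (before a voiced consonant) → [iː].
Rule 1 applies to /i/ (between /r/ and /b/: before a voiced consonant) → [iː].
/b/ (between /i/ and /m/): rule 2 targets it, but not word-finally → unchanged [b].
/u/ meets the environment for rule 1 (before a voiced consonant) → [uː].

[ˈviːriːbmuːr]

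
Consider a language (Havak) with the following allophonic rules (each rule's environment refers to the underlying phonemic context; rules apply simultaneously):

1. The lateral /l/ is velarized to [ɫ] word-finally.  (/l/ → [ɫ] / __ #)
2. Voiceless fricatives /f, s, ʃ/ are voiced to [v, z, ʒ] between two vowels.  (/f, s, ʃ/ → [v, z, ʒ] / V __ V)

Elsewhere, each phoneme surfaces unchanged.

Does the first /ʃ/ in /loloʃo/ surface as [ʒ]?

/ʃ/ meets the environment for rule 2 (between two vowels) → [ʒ].
The actual realization is [ʒ], which matches [ʒ].

Yes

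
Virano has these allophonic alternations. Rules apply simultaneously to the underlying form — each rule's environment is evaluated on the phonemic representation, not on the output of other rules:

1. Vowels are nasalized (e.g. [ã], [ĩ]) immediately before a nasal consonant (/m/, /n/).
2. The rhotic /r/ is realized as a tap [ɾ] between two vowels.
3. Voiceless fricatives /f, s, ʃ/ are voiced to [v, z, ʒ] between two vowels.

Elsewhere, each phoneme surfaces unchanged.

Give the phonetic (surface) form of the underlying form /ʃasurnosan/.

/ʃ/ — word-initial; rule 3 does not apply here → [ʃ].
/a/ (between /ʃ/ and /s/) fails the environment for rule 1, so it stays [a].
Rule 3 applies to /s/ (between /a/ and /u/: between two vowels) → [z].
/u/ — between /s/ and /r/; rule 1 does not apply here → [u].
/r/ (between /u/ and /n/): rule 2 targets it, but not between two vowels → unchanged [r].
/n/ stays [n].
/o/ — between /n/ and /s/; rule 1 does not apply here → [o].
/s/ meets the environment for rule 3 (between two vowels) → [z].
/a/ — between /s/ and /n/, before a nasal consonant — surfaces as [ã] (rule 1).
/n/ stays [n].

[ʃazurnozãn]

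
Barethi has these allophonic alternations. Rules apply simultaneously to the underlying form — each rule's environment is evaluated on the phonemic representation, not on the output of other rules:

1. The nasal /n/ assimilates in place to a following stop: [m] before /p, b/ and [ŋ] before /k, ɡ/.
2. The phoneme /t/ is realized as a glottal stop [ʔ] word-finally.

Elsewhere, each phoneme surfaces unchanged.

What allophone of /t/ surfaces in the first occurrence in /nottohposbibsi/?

[t]

/t/ (between /o/ and /t/) is in the target of rule 2 but the environment (word-finally) is not met → [t].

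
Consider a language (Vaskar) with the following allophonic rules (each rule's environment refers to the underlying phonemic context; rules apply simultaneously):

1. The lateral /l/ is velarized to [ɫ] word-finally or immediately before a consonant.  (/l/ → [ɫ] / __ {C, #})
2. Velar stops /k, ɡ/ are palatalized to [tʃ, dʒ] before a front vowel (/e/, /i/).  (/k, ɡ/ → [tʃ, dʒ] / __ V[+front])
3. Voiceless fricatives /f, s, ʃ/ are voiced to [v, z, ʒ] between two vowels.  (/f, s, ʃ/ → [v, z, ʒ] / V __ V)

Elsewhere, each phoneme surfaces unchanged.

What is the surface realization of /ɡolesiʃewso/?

/ɡ/ — word-initial; rule 2 does not apply here → [ɡ].
/o/ (between /ɡ/ and /l/) is unaffected → [o].
/l/ (between /o/ and /e/) fails the environment for rule 1, so it stays [l].
/e/ (between /l/ and /s/) is unaffected → [e].
Rule 3 applies to /s/ (between /e/ and /i/: between two vowels) → [z].
/i/ stays [i].
/ʃ/ meets the environment for rule 3 (between two vowels) → [ʒ].
/e/ — not in any rule's target class → [e].
/w/ (between /e/ and /s/) is unaffected → [w].
/s/ (between /w/ and /o/) fails the environment for rule 3, so it stays [s].
/o/ — not in any rule's target class → [o].

[ɡoleziʒewso]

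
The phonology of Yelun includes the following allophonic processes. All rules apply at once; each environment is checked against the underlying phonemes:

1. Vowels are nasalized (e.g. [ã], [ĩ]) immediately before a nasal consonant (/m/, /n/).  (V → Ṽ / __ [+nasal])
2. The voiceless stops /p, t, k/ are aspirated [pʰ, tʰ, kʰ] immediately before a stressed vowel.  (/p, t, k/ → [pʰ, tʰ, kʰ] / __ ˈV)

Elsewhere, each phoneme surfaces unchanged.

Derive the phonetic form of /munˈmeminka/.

/u/ (between /m/ and /n/) occurs before a nasal consonant → [ũ] by rule 1.
Rule 1 applies to /e/ (between /m/ and /m/: before a nasal consonant) → [ẽ].
/i/ (between /m/ and /n/) occurs before a nasal consonant → [ĩ] by rule 1.
/k/ (between /n/ and /a/) is in the target of rule 2 but the environment (immediately before a stressed vowel) is not met → [k].
/a/ — word-final; rule 1 does not apply here → [a].

[mũnˈmẽmĩnka]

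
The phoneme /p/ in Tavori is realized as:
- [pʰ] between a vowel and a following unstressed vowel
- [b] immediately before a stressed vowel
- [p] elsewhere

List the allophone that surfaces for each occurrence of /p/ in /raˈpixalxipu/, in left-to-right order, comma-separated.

Occurrence 1 (position 3): immediately before a stressed vowel → [b].
Occurrence 2 (position 10): between a vowel and a following unstressed vowel → [pʰ].

[b], [pʰ]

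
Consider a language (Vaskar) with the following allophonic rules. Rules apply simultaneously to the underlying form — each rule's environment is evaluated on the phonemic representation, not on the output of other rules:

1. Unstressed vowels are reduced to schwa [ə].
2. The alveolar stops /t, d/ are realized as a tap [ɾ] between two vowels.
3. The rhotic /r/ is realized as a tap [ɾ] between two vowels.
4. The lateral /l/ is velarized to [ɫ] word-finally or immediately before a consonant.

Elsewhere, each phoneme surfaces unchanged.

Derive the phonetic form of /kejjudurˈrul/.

[kəjjəɾərˈruɫ]

/k/ — not in any rule's target class → [k].
/e/ (between /k/ and /j/): in an unstressed syllable, so rule 1 applies → [ə].
/j/ (between /e/ and /j/) is unaffected → [j].
/j/ (between /j/ and /u/): no rule targets it → [j].
/u/ meets the environment for rule 1 (in an unstressed syllable) → [ə].
/d/ — between /u/ and /u/, between two vowels — surfaces as [ɾ] (rule 2).
/u/ (between /d/ and /r/) occurs in an unstressed syllable → [ə] by rule 1.
/r/ (between /u/ and /r/) fails the environment for rule 3, so it stays [r].
/r/ (between /r/ and /u/) fails the environment for rule 3, so it stays [r].
/u/ (between /r/ and /l/) is in the target of rule 1 but the environment (in an unstressed syllable) is not met → [u].
/l/ meets the environment for rule 4 (word-finally or immediately before a consonant) → [ɫ].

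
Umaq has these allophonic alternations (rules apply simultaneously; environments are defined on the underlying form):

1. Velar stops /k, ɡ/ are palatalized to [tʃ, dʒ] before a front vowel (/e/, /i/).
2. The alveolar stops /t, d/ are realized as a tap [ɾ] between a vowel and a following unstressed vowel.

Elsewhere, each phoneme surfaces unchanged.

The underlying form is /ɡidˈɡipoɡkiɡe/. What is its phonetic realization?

[dʒidˈdʒipoɡtʃidʒe]

/ɡ/ meets the environment for rule 1 (before a front vowel) → [dʒ].
/i/ — not in any rule's target class → [i].
/d/ (between /i/ and /ɡ/): rule 2 targets it, but not between a vowel and a following unstressed vowel → unchanged [d].
/ɡ/ (between /d/ and /i/): before a front vowel, so rule 1 applies → [dʒ].
/i/ — not in any rule's target class → [i].
/p/ (between /i/ and /o/) is unaffected → [p].
/o/ (between /p/ and /ɡ/) is unaffected → [o].
/ɡ/ (between /o/ and /k/) fails the environment for rule 1, so it stays [ɡ].
/k/ meets the environment for rule 1 (before a front vowel) → [tʃ].
/i/ (between /k/ and /ɡ/): no rule targets it → [i].
Rule 1 applies to /ɡ/ (between /i/ and /e/: before a front vowel) → [dʒ].
/e/ stays [e].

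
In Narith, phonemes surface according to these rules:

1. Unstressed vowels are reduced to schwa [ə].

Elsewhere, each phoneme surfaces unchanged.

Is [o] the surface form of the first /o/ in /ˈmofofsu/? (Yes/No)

Yes

/o/ — between /m/ and /f/; rule 1 does not apply here → [o].
The actual realization is [o], which matches [o].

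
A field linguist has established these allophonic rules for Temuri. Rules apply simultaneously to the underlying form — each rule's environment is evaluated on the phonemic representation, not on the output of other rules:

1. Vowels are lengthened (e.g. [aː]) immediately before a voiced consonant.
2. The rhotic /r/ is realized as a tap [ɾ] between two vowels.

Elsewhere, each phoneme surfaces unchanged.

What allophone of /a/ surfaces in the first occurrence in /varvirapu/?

[aː]

/a/ meets the environment for rule 1 (before a voiced consonant) → [aː].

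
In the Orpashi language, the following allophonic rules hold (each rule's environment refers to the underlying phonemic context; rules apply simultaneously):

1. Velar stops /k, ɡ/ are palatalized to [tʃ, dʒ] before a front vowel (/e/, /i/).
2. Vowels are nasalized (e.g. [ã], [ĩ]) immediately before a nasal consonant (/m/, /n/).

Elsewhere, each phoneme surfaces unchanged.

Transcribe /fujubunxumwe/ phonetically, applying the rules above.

/f/ — not in any rule's target class → [f].
/u/ (between /f/ and /j/) is in the target of rule 2 but the environment (before a nasal consonant) is not met → [u].
/j/ (between /u/ and /u/) is unaffected → [j].
/u/ (between /j/ and /b/): rule 2 targets it, but not before a nasal consonant → unchanged [u].
/b/ — not in any rule's target class → [b].
/u/ (between /b/ and /n/): before a nasal consonant, so rule 2 applies → [ũ].
/n/ (between /u/ and /x/): no rule targets it → [n].
/x/ — not in any rule's target class → [x].
/u/ (between /x/ and /m/) occurs before a nasal consonant → [ũ] by rule 2.
/m/ stays [m].
/w/ stays [w].
/e/ (word-final): rule 2 targets it, but not before a nasal consonant → unchanged [e].

[fujubũnxũmwe]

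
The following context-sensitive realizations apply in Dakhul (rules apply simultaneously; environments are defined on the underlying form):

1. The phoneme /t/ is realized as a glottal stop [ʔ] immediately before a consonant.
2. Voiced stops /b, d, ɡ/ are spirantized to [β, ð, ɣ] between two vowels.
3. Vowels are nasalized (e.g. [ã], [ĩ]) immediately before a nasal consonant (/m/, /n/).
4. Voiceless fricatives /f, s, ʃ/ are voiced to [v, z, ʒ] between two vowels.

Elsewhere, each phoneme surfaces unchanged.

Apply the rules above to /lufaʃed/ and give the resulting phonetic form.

/u/ — between /l/ and /f/; rule 3 does not apply here → [u].
/f/ (between /u/ and /a/) occurs between two vowels → [v] by rule 4.
/a/ (between /f/ and /ʃ/) fails the environment for rule 3, so it stays [a].
/ʃ/ meets the environment for rule 4 (between two vowels) → [ʒ].
/e/ — between /ʃ/ and /d/; rule 3 does not apply here → [e].
/d/ (word-final) is in the target of rule 2 but the environment (between two vowels) is not met → [d].

[luvaʒed]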